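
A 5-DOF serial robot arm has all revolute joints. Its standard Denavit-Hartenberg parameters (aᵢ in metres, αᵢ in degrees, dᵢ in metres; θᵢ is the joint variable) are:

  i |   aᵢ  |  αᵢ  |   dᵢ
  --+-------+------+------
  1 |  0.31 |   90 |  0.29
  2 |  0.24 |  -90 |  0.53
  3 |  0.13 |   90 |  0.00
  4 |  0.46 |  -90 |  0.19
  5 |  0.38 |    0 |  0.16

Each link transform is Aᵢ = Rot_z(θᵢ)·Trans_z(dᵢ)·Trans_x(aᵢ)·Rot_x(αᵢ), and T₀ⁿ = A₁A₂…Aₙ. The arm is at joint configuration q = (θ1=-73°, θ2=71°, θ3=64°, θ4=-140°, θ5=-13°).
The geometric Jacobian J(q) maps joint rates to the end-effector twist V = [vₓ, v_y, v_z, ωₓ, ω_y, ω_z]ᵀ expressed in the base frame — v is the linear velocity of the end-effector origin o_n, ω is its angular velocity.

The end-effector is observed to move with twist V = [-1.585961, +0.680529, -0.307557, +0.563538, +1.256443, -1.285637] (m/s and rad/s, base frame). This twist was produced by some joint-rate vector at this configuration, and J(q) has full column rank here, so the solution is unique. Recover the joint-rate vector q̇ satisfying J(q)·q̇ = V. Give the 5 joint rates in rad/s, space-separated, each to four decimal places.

-0.9030 -0.8870 0.5110 -0.6370 -0.4500

o_n = [-0.6672, -1.2828, 0.3703]
J₁: ẑ×o_n = [1.2828, -0.6672, 0.0000], ω = ẑ
J2: z=[-0.9563, -0.2924, 0.0000] o=[0.0906, -0.2965, 0.2900] → [-0.0235, 0.0768, 0.7217, -0.9563, -0.2924, 0.0000]
J3: z=[-0.2764, 0.9042, 0.3256] o=[-0.3934, -0.5261, 0.5169] → [0.1138, -0.1297, 0.4568, -0.2764, 0.9042, 0.3256]
J4: z=[-0.3337, -0.4080, 0.8498] o=[-0.2762, -0.5097, 0.5708] → [0.7388, -0.3992, 0.0984, -0.3337, -0.4080, 0.8498]
J5: z=[0.7911, -0.6115, 0.0170] o=[-0.5754, -0.8991, 0.4900] → [0.0797, 0.0931, -0.3597, 0.7911, -0.6115, 0.0170]
q̇ = J⁺·V = [-0.9030, -0.8870, 0.5110, -0.6370, -0.4500]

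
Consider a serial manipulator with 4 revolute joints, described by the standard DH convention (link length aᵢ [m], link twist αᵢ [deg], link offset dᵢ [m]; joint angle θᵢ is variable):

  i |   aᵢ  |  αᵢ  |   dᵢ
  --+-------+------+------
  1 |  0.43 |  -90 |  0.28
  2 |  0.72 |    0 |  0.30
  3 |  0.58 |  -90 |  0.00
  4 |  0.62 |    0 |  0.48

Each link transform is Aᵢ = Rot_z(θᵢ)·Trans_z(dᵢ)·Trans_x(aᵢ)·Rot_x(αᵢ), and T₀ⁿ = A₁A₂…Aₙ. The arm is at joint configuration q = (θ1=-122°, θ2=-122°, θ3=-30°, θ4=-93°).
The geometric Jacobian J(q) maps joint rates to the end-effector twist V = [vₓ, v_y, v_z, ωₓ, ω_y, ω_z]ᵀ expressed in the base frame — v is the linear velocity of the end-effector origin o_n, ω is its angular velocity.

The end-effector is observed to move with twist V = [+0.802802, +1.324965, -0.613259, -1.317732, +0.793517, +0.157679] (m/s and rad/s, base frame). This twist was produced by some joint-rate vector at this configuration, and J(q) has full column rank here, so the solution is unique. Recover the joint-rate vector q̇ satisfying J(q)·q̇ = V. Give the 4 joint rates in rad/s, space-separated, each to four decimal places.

0.1100 -0.6080 -0.9300 0.0540

o_n = [0.8906, -0.3093, 1.5715]
J₁: ẑ×o_n = [0.3093, 0.8906, -0.0000], ω = ẑ
J2: z=[0.8480, -0.5299, 0.0000] o=[-0.2279, -0.3647, 0.2800] → [-0.6844, -1.0952, 0.6397, 0.8480, -0.5299, 0.0000]
J3: z=[0.8480, -0.5299, 0.0000] o=[0.2287, -0.2001, 0.8906] → [-0.3608, -0.5774, 0.2581, 0.8480, -0.5299, 0.0000]
J4: z=[-0.2488, -0.3981, 0.8829] o=[0.5001, 0.2342, 1.1629] → [0.3172, 0.4464, 0.2907, -0.2488, -0.3981, 0.8829]
q̇ = J⁺·V = [0.1100, -0.6080, -0.9300, 0.0540]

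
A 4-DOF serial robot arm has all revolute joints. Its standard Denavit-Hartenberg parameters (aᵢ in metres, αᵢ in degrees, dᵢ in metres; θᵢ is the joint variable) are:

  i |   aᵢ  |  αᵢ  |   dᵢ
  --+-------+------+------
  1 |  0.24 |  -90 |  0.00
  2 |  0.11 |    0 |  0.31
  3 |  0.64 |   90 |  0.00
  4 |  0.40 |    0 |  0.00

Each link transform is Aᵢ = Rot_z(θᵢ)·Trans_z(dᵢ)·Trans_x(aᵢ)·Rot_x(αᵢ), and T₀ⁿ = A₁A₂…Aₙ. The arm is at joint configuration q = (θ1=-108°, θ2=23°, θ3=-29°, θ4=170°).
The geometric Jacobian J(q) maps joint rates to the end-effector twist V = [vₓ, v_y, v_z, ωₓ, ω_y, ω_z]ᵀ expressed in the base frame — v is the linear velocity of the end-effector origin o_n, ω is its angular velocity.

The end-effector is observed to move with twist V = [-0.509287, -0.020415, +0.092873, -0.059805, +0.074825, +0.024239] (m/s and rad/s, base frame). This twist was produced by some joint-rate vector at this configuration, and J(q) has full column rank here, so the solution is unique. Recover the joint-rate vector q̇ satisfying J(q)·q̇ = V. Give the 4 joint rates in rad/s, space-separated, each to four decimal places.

o_n = [0.1798, -0.6746, -0.0173]
J₁: ẑ×o_n = [0.6746, 0.1798, -0.0000], ω = ẑ
J2: z=[0.9511, -0.3090, 0.0000] o=[-0.0742, -0.2283, 0.0000] → [0.0053, 0.0164, -0.3460, 0.9511, -0.3090, 0.0000]
J3: z=[0.9511, -0.3090, 0.0000] o=[0.1894, -0.4203, -0.0430] → [-0.0079, -0.0245, -0.2447, 0.9511, -0.3090, 0.0000]
J4: z=[0.0323, 0.0994, 0.9945] o=[-0.0073, -1.0257, 0.0239] → [-0.3533, 0.1874, -0.0073, 0.0323, 0.0994, 0.9945]
q̇ = J⁺·V = [-0.4770, -0.7600, 0.6800, 0.5040]

-0.4770 -0.7600 0.6800 0.5040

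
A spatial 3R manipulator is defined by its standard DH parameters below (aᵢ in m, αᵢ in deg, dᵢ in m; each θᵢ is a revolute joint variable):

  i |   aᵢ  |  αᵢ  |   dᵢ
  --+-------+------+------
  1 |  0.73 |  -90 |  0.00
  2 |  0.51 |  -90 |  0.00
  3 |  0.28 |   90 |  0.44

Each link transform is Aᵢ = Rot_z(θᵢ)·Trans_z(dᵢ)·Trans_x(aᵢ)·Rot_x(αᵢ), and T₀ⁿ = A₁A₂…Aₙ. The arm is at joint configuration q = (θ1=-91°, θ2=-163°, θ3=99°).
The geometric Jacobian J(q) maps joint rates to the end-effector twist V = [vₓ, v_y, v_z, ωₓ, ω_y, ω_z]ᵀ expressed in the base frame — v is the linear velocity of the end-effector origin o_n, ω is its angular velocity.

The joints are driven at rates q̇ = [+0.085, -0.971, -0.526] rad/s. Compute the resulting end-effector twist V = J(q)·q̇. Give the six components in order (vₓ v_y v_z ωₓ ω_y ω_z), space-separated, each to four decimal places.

o_n = [-0.2837, -0.4079, 0.5571]
J₁: ẑ×o_n = [0.4079, -0.2837, 0.0000], ω = ẑ
J2: z=[0.9998, -0.0175, 0.0000] o=[-0.0127, -0.7299, 0.0000] → [-0.0097, -0.5570, 0.3172, 0.9998, -0.0175, 0.0000]
J3: z=[-0.0051, -0.2923, 0.9563] o=[-0.0042, -0.2422, 0.1491] → [0.0392, -0.2652, -0.0809, -0.0051, -0.2923, 0.9563]
V = J·q̇ = [0.0235, 0.6562, -0.2655, -0.9682, 0.1707, -0.4180]

0.0235 0.6562 -0.2655 -0.9682 0.1707 -0.4180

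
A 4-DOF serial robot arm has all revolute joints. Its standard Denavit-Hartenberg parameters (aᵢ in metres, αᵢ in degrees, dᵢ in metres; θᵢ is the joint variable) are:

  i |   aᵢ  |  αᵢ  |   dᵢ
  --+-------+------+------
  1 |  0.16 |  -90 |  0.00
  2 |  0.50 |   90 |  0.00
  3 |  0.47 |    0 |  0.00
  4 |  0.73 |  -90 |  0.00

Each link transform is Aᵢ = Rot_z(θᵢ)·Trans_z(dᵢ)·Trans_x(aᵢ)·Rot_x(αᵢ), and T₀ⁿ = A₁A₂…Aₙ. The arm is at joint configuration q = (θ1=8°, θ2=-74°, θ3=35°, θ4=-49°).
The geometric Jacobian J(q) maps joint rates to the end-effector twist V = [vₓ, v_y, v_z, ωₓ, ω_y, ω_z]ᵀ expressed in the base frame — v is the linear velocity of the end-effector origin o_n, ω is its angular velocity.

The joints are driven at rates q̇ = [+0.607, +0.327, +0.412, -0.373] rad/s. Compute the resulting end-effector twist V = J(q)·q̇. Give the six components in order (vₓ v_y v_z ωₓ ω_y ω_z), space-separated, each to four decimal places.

0.3351 0.6024 -0.2438 -0.0826 0.3186 0.6177

o_n = [0.5804, 0.1755, 1.5316]
J₁: ẑ×o_n = [-0.1755, 0.5804, 0.0000], ω = ẑ
J2: z=[-0.1392, 0.9903, 0.0000] o=[0.1584, 0.0223, 0.0000] → [1.5167, 0.2132, -0.4392, -0.1392, 0.9903, 0.0000]
J3: z=[-0.9519, -0.1338, 0.2756] o=[0.2949, 0.0414, 0.4806] → [-0.1775, 1.0791, -0.0894, -0.9519, -0.1338, 0.2756]
J4: z=[-0.9519, -0.1338, 0.2756] o=[0.3625, 0.3232, 0.8507] → [-0.0504, 0.7082, 0.1698, -0.9519, -0.1338, 0.2756]
V = J·q̇ = [0.3351, 0.6024, -0.2438, -0.0826, 0.3186, 0.6177]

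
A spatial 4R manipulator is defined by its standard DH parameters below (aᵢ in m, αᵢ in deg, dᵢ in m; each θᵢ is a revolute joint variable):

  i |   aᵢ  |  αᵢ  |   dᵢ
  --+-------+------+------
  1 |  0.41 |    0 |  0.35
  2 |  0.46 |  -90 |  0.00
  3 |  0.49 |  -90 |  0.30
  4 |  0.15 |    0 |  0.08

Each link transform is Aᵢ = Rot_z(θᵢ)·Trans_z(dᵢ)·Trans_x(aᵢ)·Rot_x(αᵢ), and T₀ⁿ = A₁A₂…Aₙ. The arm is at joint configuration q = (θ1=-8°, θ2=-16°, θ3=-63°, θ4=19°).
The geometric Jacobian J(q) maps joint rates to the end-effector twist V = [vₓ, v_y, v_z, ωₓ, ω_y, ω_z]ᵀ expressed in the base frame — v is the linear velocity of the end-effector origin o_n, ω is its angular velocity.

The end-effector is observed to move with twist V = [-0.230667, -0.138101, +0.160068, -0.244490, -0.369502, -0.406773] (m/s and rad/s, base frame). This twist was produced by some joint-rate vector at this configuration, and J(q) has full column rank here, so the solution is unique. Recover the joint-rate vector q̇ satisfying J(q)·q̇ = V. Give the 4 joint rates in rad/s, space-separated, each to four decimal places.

o_n = [1.2556, -0.1604, 0.8766]
J₁: ẑ×o_n = [0.1604, 1.2556, -0.0000], ω = ẑ
J2: z=[0.0000, 0.0000, 1.0000] o=[0.4060, -0.0571, 0.3500] → [0.1033, 0.8496, -0.0000, 0.0000, 0.0000, 1.0000]
J3: z=[0.4067, 0.9135, 0.0000] o=[0.8262, -0.2442, 0.3500] → [0.4811, -0.2142, -0.3581, 0.4067, 0.9135, 0.0000]
J4: z=[0.8140, -0.3624, -0.4540] o=[1.1515, -0.0606, 0.7866] → [-0.0779, -0.1205, -0.0435, 0.8140, -0.3624, -0.4540]
q̇ = J⁺·V = [0.3340, -0.7780, -0.4370, -0.0820]

0.3340 -0.7780 -0.4370 -0.0820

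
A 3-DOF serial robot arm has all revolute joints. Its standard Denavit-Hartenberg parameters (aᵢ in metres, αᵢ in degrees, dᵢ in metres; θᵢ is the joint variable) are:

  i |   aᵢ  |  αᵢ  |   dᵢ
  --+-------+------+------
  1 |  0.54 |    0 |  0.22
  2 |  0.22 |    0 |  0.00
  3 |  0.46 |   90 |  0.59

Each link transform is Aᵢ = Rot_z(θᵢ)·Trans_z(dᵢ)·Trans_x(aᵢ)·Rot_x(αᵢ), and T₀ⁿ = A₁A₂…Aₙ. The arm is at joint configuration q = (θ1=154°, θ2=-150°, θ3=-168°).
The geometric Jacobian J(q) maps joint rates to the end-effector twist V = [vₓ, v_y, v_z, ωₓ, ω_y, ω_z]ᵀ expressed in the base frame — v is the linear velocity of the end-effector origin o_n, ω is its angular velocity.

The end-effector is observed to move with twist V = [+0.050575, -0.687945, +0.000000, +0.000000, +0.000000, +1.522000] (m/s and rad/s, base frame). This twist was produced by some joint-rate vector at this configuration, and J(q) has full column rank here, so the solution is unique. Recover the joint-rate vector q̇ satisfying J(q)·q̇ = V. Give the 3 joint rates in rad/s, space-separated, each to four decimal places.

o_n = [-0.7081, 0.1253, 0.8100]
J₁: ẑ×o_n = [-0.1253, -0.7081, 0.0000], ω = ẑ
J2: z=[0.0000, 0.0000, 1.0000] o=[-0.4853, 0.2367, 0.2200] → [0.1114, -0.2227, 0.0000, 0.0000, 0.0000, 1.0000]
J3: z=[0.0000, 0.0000, 1.0000] o=[-0.2659, 0.2521, 0.2200] → [0.1268, -0.4422, 0.0000, 0.0000, 0.0000, 1.0000]
q̇ = J⁺·V = [0.5300, 0.5740, 0.4180]

0.5300 0.5740 0.4180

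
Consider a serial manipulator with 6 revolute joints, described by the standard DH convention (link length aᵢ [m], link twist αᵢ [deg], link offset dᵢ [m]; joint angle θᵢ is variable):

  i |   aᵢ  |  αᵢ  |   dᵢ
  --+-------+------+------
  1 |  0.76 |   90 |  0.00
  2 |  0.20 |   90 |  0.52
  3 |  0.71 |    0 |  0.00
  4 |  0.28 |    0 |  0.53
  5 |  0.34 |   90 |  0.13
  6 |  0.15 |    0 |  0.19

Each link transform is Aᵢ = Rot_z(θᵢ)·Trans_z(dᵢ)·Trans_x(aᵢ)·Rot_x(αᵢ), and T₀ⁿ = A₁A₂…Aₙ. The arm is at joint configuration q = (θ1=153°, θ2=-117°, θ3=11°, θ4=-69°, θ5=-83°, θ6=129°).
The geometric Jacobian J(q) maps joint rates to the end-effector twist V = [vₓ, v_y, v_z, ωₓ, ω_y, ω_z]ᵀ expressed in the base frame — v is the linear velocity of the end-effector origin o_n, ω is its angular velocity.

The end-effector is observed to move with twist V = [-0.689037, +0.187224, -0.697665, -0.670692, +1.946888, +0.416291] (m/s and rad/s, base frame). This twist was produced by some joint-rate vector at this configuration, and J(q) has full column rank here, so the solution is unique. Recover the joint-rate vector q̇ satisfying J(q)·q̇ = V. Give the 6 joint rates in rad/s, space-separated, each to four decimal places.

o_n = [0.4233, 0.2457, -0.3022]
J₁: ẑ×o_n = [-0.2457, 0.4233, 0.0000], ω = ẑ
J2: z=[0.4540, 0.8910, 0.0000] o=[-0.6772, 0.3450, 0.0000] → [-0.2693, 0.1372, -1.0256, 0.4540, 0.8910, 0.0000]
J3: z=[0.7939, -0.4045, 0.4540] o=[-0.3602, 0.7671, -0.1782] → [0.2869, 0.4542, -0.0970, 0.7939, -0.4045, 0.4540]
J4: z=[0.7939, -0.4045, 0.4540] o=[-0.0168, 0.7442, -0.7992] → [0.0253, -0.1948, -0.2177, 0.7939, -0.4045, 0.4540]
J5: z=[0.7939, -0.4045, 0.4540] o=[0.3562, 0.2877, -0.6908] → [-0.1381, -0.2780, -0.0062, 0.7939, -0.4045, 0.4540]
J6: z=[0.0983, 0.8221, 0.5607] o=[0.2554, 0.0989, -0.3963] → [-0.0050, 0.0849, -0.1236, 0.0983, 0.8221, 0.5607]
q̇ = J⁺·V = [0.6520, 0.8590, -0.8060, -0.9080, 0.2870, 0.7350]

0.6520 0.8590 -0.8060 -0.9080 0.2870 0.7350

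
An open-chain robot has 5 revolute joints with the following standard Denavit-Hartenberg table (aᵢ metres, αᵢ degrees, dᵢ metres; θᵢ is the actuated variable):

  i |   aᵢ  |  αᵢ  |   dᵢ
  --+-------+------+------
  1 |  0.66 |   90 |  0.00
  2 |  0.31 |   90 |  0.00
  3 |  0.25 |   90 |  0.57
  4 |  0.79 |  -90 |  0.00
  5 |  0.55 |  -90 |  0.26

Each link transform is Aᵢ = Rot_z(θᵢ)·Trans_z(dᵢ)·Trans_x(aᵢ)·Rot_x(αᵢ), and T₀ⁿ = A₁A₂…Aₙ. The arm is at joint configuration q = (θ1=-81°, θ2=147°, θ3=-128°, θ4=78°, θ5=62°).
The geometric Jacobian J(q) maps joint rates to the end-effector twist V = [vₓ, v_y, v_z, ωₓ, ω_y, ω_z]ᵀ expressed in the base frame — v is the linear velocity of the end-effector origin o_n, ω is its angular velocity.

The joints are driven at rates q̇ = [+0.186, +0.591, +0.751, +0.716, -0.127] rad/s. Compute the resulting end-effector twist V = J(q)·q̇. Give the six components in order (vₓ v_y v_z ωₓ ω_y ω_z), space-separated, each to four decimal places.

o_n = [0.6317, -1.0012, 1.6889]
J₁: ẑ×o_n = [1.0012, 0.6317, -0.0000], ω = ẑ
J2: z=[-0.9877, -0.1564, 0.0000] o=[0.1032, -0.6519, 0.0000] → [-0.2642, 1.6681, 0.4277, -0.9877, -0.1564, 0.0000]
J3: z=[0.0852, -0.5379, 0.8387] o=[0.0626, -0.3951, 0.1688] → [-0.3094, 0.3478, 0.2545, 0.0852, -0.5379, 0.8387]
J4: z=[-0.5047, -0.7491, -0.4292] o=[0.3259, -0.7984, 0.5631] → [-0.9304, 0.4370, 0.3314, -0.5047, -0.7491, -0.4292]
J5: z=[-0.8226, 0.2664, 0.5024] o=[0.5329, -1.2776, 1.1560] → [0.0031, 0.4880, -0.2537, -0.8226, 0.2664, 0.5024]
V = J·q̇ = [-0.8688, 1.6154, 0.7134, -0.7766, -1.0666, 0.4447]

-0.8688 1.6154 0.7134 -0.7766 -1.0666 0.4447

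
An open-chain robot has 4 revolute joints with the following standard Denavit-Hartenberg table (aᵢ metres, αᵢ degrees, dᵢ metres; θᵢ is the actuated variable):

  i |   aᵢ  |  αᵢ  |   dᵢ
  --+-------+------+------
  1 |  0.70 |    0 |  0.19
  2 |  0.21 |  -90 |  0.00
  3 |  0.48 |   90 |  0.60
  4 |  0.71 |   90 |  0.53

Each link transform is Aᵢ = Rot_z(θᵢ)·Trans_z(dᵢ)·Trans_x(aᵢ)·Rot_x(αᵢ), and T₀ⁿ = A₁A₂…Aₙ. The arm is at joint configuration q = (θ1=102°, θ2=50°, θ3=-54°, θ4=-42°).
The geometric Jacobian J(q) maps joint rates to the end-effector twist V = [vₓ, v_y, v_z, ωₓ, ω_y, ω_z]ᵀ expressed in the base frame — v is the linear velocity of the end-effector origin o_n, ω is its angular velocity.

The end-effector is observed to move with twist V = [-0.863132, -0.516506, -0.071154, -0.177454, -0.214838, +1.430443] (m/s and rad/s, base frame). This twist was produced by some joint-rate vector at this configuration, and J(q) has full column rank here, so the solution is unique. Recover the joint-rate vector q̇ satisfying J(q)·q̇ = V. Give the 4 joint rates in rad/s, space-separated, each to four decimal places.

o_n = [-0.5340, 0.7498, 1.3167]
J₁: ẑ×o_n = [-0.7498, -0.5340, 0.0000], ω = ẑ
J2: z=[0.0000, 0.0000, 1.0000] o=[-0.1455, 0.6847, 0.1900] → [-0.0650, -0.3884, 0.0000, 0.0000, 0.0000, 1.0000]
J3: z=[-0.4695, -0.8829, 0.0000] o=[-0.3310, 0.7833, 0.1900] → [-0.9948, 0.5290, -0.1635, -0.4695, -0.8829, 0.0000]
J4: z=[0.7143, -0.3798, 0.5878] o=[-0.8618, 0.3860, 0.5783] → [-0.4943, -0.3348, 0.3844, 0.7143, -0.3798, 0.5878]
q̇ = J⁺·V = [0.7740, 0.6970, 0.2730, -0.0690]

0.7740 0.6970 0.2730 -0.0690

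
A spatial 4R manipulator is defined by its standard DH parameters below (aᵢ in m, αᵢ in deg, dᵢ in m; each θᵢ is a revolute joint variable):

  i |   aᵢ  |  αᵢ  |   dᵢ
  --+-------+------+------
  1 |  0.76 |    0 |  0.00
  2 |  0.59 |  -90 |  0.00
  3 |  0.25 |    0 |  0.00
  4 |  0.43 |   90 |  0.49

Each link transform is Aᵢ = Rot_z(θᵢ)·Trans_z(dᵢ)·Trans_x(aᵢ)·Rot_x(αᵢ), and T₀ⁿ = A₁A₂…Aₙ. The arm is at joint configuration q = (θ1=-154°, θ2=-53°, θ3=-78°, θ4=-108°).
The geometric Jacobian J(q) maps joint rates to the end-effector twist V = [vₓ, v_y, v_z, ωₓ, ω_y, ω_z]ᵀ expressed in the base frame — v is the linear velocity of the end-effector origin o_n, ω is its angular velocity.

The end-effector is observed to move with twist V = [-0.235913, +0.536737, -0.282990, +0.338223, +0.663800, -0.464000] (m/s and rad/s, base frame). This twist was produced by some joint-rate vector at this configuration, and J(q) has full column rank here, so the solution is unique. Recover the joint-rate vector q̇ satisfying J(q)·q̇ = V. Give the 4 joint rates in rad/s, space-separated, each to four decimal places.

o_n = [-1.0965, -0.6724, 0.1996]
J₁: ẑ×o_n = [0.6724, -1.0965, 0.0000], ω = ẑ
J2: z=[0.0000, 0.0000, 1.0000] o=[-0.6831, -0.3332, 0.0000] → [0.3393, -0.4134, 0.0000, 0.0000, 0.0000, 1.0000]
J3: z=[-0.4540, -0.8910, 0.0000] o=[-1.2088, -0.0653, 0.0000] → [-0.1778, 0.0906, 0.3757, -0.4540, -0.8910, 0.0000]
J4: z=[-0.4540, -0.8910, 0.0000] o=[-1.2551, -0.0417, 0.2445] → [0.0400, -0.0204, 0.4276, -0.4540, -0.8910, 0.0000]
q̇ = J⁺·V = [-0.5940, 0.1300, -0.6850, -0.0600]

-0.5940 0.1300 -0.6850 -0.0600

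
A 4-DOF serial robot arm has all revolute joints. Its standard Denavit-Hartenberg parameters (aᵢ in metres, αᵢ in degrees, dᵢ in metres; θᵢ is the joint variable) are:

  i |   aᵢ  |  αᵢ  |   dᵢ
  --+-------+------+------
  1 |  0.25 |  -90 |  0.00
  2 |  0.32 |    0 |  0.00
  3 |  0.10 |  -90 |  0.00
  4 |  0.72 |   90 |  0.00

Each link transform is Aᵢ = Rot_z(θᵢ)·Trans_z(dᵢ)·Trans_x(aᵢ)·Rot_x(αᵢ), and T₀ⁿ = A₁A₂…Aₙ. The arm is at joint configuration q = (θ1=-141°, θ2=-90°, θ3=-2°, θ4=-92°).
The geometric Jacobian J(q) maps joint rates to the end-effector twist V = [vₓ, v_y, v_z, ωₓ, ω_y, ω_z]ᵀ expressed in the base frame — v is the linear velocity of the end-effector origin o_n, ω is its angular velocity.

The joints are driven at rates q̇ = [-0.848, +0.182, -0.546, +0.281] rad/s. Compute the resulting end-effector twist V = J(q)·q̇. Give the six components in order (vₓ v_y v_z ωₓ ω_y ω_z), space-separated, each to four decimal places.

-0.6204 -0.2415 0.2011 -0.4473 0.1061 -0.8382

o_n = [0.2606, -0.7149, 0.3948]
J₁: ẑ×o_n = [0.7149, 0.2606, -0.0000], ω = ẑ
J2: z=[0.6293, -0.7771, 0.0000] o=[-0.1943, -0.1573, 0.0000] → [-0.3068, -0.2485, 0.0026, 0.6293, -0.7771, 0.0000]
J3: z=[0.6293, -0.7771, 0.0000] o=[-0.1943, -0.1573, 0.3200] → [-0.0582, -0.0471, 0.0026, 0.6293, -0.7771, 0.0000]
J4: z=[-0.7767, -0.6289, 0.0349] o=[-0.1916, -0.1551, 0.4199] → [0.0353, -0.0037, 0.7191, -0.7767, -0.6289, 0.0349]
V = J·q̇ = [-0.6204, -0.2415, 0.2011, -0.4473, 0.1061, -0.8382]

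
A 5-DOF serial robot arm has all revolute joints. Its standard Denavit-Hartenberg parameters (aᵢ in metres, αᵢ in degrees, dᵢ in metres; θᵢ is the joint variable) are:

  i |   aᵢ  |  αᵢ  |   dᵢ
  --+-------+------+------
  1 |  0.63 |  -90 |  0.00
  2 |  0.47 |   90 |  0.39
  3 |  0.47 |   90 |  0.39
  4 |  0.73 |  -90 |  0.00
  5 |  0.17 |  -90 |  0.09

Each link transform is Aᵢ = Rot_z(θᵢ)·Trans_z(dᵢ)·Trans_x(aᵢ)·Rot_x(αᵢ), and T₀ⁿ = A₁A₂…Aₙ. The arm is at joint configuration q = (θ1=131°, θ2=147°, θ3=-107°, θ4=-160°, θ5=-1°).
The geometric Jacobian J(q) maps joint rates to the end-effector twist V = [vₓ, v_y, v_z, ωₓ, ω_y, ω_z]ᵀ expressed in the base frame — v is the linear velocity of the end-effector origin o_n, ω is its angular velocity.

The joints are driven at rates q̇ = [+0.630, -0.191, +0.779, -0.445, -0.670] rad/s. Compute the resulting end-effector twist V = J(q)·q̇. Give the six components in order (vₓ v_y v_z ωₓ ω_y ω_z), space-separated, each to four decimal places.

-0.3242 -0.1923 -0.2238 -0.1553 0.3341 -0.8196

o_n = [-0.6439, -0.3579, -0.3074]
J₁: ẑ×o_n = [0.3579, -0.6439, 0.0000], ω = ẑ
J2: z=[-0.7547, -0.6561, 0.0000] o=[-0.4133, 0.4755, 0.0000] → [0.2016, -0.2320, 0.4777, -0.7547, -0.6561, 0.0000]
J3: z=[-0.3573, 0.4110, -0.8387] o=[-0.4491, -0.0779, -0.2560] → [-0.2559, 0.1450, 0.1801, -0.3573, 0.4110, -0.8387]
J4: z=[-0.7468, 0.4135, 0.5208] o=[-0.3248, 0.4643, -0.5082] → [0.5113, -0.0162, 0.7459, -0.7468, 0.4135, 0.5208]
J5: z=[0.5276, -0.1084, 0.8426] o=[-0.6203, -0.1957, -0.4081] → [0.1257, -0.0730, -0.0881, 0.5276, -0.1084, 0.8426]
V = J·q̇ = [-0.3242, -0.1923, -0.2238, -0.1553, 0.3341, -0.8196]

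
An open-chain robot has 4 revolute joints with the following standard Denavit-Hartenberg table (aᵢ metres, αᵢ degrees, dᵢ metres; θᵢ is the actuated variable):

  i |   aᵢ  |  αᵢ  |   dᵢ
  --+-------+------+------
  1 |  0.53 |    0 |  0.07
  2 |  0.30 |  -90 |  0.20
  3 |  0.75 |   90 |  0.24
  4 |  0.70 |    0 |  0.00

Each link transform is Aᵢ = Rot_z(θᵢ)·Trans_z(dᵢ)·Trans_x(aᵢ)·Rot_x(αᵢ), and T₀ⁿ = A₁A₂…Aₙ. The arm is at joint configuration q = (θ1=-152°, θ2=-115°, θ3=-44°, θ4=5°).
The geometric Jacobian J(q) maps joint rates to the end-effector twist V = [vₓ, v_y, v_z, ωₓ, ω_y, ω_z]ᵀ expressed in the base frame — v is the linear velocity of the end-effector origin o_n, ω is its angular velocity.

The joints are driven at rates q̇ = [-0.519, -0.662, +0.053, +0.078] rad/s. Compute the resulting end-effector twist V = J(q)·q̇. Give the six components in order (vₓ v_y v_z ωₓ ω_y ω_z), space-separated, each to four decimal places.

o_n = [-0.8387, 1.0747, 1.2754]
J₁: ẑ×o_n = [-1.0747, -0.8387, 0.0000], ω = ẑ
J2: z=[0.0000, 0.0000, 1.0000] o=[-0.4680, -0.2488, 0.0700] → [-1.3235, -0.3708, 0.0000, 0.0000, 0.0000, 1.0000]
J3: z=[-0.9986, -0.0523, 0.0000] o=[-0.4837, 0.0508, 0.2700] → [-0.0526, 1.0040, -1.0411, -0.9986, -0.0523, 0.0000]
J4: z=[0.0364, -0.6937, 0.7193] o=[-0.7516, 0.5770, 0.7910] → [-0.6941, -0.0803, -0.0424, 0.0364, -0.6937, 0.7193]
V = J·q̇ = [1.3770, 0.7277, -0.0585, -0.0501, -0.0569, -1.1249]

1.3770 0.7277 -0.0585 -0.0501 -0.0569 -1.1249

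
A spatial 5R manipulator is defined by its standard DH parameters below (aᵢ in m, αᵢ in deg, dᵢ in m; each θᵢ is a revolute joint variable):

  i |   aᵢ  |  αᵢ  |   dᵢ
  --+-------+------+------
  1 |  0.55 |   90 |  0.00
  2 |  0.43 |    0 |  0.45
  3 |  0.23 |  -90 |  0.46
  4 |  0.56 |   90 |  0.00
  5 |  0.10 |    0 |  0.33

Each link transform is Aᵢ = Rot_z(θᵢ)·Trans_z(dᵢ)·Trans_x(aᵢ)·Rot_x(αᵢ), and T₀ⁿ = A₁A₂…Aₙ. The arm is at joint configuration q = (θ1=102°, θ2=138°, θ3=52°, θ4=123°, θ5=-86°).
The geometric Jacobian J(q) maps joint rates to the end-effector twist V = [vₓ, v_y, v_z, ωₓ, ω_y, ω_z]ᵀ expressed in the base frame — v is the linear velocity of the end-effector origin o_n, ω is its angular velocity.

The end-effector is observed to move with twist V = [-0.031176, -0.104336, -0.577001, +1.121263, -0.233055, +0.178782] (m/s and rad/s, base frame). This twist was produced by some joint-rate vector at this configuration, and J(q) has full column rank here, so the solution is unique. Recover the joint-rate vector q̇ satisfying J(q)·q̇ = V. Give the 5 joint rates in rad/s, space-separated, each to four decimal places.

o_n = [0.2454, 0.0707, 0.3516]
J₁: ẑ×o_n = [-0.0707, 0.2454, 0.0000], ω = ẑ
J2: z=[0.9781, 0.2079, 0.0000] o=[-0.1144, 0.5380, 0.0000] → [0.0731, -0.3439, -0.5318, 0.9781, 0.2079, 0.0000]
J3: z=[0.9781, 0.2079, 0.0000] o=[0.3923, 0.3190, 0.2877] → [0.0133, -0.0625, -0.2123, 0.9781, 0.2079, 0.0000]
J4: z=[-0.0361, 0.1699, -0.9848] o=[0.8893, 0.1931, 0.2478] → [-0.1028, 0.6378, 0.1138, -0.0361, 0.1699, -0.9848]
J5: z=[-0.3610, -0.9211, -0.1456] o=[0.3675, 0.3892, 0.3007] → [-0.0932, 0.0361, 0.0026, -0.3610, -0.9211, -0.1456]
q̇ = J⁺·V = [0.4520, 0.9650, 0.4090, 0.1890, 0.5980]

0.4520 0.9650 0.4090 0.1890 0.5980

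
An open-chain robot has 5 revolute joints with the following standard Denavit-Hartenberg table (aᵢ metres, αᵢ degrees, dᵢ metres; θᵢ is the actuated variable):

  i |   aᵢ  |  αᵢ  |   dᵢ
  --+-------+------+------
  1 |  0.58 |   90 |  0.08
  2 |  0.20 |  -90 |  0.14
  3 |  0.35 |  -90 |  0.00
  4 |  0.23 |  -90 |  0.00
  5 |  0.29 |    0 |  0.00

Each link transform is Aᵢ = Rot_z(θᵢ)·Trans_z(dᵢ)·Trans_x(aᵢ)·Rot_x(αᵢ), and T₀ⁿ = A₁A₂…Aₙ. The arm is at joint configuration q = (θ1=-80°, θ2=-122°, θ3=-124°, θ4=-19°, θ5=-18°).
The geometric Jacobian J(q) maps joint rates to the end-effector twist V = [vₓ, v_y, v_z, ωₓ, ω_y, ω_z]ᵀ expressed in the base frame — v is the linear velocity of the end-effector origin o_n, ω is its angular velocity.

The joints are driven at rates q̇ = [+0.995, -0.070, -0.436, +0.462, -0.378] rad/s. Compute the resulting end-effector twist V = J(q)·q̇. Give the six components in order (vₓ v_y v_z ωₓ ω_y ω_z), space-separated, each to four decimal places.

o_n = [-0.7211, -0.9595, 0.1529]
J₁: ẑ×o_n = [0.9595, -0.7211, 0.0000], ω = ẑ
J2: z=[-0.9848, -0.1736, 0.0000] o=[0.1007, -0.5712, 0.0800] → [-0.0127, 0.0718, 0.2397, -0.9848, -0.1736, 0.0000]
J3: z=[0.1473, -0.8352, -0.5299] o=[-0.0556, -0.4911, -0.0896] → [-0.4507, 0.3170, -0.6248, 0.1473, -0.8352, -0.5299]
J4: z=[-0.6270, 0.3355, -0.7031] o=[-0.3233, -0.6437, 0.0764] → [-0.1964, 0.3277, 0.3315, -0.6270, 0.3355, -0.7031]
J5: z=[-0.3883, 0.6478, 0.6554] o=[-0.4786, -0.8010, 0.1398] → [0.1124, -0.1538, 0.2186, -0.3883, 0.6478, 0.6554]
V = J·q̇ = [1.0189, -0.6512, 0.3262, -0.1382, 0.2864, 0.6535]

1.0189 -0.6512 0.3262 -0.1382 0.2864 0.6535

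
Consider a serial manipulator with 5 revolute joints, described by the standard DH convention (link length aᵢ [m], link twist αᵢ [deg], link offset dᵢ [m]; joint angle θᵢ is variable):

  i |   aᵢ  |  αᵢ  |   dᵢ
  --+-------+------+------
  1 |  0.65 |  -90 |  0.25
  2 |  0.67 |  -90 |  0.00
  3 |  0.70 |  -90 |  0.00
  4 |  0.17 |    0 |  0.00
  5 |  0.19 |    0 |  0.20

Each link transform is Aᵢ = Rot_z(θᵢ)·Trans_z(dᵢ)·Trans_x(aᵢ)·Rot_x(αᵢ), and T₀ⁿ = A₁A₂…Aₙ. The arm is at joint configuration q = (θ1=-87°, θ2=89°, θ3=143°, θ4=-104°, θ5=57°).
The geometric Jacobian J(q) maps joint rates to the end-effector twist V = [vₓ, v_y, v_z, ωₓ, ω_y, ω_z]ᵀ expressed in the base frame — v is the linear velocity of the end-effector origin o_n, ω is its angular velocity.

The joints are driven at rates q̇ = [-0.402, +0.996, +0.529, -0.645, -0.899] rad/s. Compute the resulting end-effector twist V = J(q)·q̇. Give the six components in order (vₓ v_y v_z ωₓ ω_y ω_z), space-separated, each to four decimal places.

0.4390 0.2474 0.2112 -0.2636 0.4996 -1.3403

o_n = [-0.2963, -0.3607, 0.3247]
J₁: ẑ×o_n = [0.3607, -0.2963, 0.0000], ω = ẑ
J2: z=[0.9986, 0.0523, 0.0000] o=[0.0340, -0.6491, 0.2500] → [0.0039, -0.0746, 0.3053, 0.9986, 0.0523, 0.0000]
J3: z=[-0.0523, 0.9985, -0.0175] o=[0.0346, -0.6608, -0.4199] → [0.7487, 0.0447, 0.3147, -0.0523, 0.9985, -0.0175]
J4: z=[0.7970, 0.0523, 0.6017] o=[-0.3866, -0.6731, 0.1391] → [-0.1782, -0.0937, 0.2442, 0.7970, 0.0523, 0.6017]
J5: z=[0.7970, 0.0523, 0.6017] o=[-0.3705, -0.5077, 0.1033] → [-0.0768, -0.1318, 0.1132, 0.7970, 0.0523, 0.6017]
V = J·q̇ = [0.4390, 0.2474, 0.2112, -0.2636, 0.4996, -1.3403]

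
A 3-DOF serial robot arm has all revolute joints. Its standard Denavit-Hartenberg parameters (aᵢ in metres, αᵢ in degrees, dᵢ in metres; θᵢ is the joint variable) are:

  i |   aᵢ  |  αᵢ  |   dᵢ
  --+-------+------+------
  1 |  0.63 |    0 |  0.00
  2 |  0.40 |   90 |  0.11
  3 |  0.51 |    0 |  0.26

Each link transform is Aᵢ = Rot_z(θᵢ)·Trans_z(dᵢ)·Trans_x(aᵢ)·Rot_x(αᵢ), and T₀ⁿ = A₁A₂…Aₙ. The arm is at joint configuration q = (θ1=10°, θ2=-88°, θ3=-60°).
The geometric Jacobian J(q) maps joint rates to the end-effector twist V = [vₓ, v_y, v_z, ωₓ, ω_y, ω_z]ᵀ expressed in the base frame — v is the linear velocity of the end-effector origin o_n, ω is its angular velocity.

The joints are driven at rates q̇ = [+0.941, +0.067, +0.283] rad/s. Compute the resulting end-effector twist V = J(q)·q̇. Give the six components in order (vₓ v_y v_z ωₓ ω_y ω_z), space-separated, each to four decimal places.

o_n = [0.5023, -0.5853, -0.3317]
J₁: ẑ×o_n = [0.5853, 0.5023, -0.0000], ω = ẑ
J2: z=[0.0000, 0.0000, 1.0000] o=[0.6204, 0.1094, 0.0000] → [0.6947, -0.1181, 0.0000, 0.0000, 0.0000, 1.0000]
J3: z=[-0.9781, -0.2079, 0.0000] o=[0.7036, -0.2819, 0.1100] → [0.0918, -0.4320, 0.2550, -0.9781, -0.2079, 0.0000]
V = J·q̇ = [0.6233, 0.3425, 0.0722, -0.2768, -0.0588, 1.0080]

0.6233 0.3425 0.0722 -0.2768 -0.0588 1.0080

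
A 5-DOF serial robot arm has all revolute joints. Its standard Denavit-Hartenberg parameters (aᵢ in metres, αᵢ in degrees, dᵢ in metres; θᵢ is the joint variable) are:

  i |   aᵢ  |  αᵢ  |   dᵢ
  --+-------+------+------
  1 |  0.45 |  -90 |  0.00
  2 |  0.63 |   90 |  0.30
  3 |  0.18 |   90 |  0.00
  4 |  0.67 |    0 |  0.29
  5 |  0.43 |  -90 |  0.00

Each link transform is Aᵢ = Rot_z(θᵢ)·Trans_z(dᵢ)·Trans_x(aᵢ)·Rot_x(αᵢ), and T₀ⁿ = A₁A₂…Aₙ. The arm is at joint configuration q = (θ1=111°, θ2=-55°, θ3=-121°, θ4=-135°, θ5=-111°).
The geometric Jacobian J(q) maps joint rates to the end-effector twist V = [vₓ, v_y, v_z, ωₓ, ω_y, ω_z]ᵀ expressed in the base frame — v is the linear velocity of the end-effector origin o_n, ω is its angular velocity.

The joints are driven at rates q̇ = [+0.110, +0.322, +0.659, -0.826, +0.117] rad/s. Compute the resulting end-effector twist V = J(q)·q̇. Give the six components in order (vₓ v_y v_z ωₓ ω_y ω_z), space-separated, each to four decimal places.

o_n = [-1.1076, 0.5105, 0.4637]
J₁: ẑ×o_n = [-0.5105, -1.1076, 0.0000], ω = ẑ
J2: z=[-0.9336, -0.3584, 0.0000] o=[-0.1613, 0.4201, 0.0000] → [-0.1662, 0.4329, -0.4235, -0.9336, -0.3584, 0.0000]
J3: z=[0.2936, -0.7647, 0.5736] o=[-0.5708, 0.6500, 0.5161] → [0.1200, -0.2925, -0.4514, 0.2936, -0.7647, 0.5736]
J4: z=[-0.3046, -0.6436, -0.7022] o=[-0.4077, 0.6556, 0.4401] → [-0.1171, 0.4986, -0.4062, -0.3046, -0.6436, -0.7022]
J5: z=[-0.3046, -0.6436, -0.7022] o=[-1.0644, 0.8164, 0.1646] → [-0.4073, 0.1214, 0.0654, -0.3046, -0.6436, -0.7022]
V = J·q̇ = [0.0185, -0.5728, -0.0907, 0.1088, -0.1631, 0.9858]

0.0185 -0.5728 -0.0907 0.1088 -0.1631 0.9858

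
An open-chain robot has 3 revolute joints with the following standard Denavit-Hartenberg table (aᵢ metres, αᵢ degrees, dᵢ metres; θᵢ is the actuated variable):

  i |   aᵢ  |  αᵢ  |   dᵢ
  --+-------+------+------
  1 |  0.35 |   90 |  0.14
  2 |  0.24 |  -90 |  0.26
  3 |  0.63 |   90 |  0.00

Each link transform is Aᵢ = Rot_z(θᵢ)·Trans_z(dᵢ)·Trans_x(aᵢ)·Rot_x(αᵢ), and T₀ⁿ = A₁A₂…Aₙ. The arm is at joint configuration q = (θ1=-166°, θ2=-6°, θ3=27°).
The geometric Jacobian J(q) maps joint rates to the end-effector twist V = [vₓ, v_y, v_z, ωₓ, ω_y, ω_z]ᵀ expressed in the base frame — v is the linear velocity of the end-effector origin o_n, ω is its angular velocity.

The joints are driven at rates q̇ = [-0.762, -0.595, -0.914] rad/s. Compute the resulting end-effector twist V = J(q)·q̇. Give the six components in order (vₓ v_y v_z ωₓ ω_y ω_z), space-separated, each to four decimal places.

o_n = [-1.1066, -0.3027, 0.0562]
J₁: ẑ×o_n = [0.3027, -1.1066, 0.0000], ω = ẑ
J2: z=[-0.2419, 0.9703, 0.0000] o=[-0.3396, -0.0847, 0.1400] → [-0.0813, -0.0203, 0.7969, -0.2419, 0.9703, 0.0000]
J3: z=[-0.1014, -0.0253, 0.9945] o=[-0.6341, 0.1099, 0.1149] → [0.4118, -0.4758, 0.0299, -0.1014, -0.0253, 0.9945]
V = J·q̇ = [-0.5587, 1.2902, -0.5015, 0.2366, -0.5542, -1.6710]

-0.5587 1.2902 -0.5015 0.2366 -0.5542 -1.6710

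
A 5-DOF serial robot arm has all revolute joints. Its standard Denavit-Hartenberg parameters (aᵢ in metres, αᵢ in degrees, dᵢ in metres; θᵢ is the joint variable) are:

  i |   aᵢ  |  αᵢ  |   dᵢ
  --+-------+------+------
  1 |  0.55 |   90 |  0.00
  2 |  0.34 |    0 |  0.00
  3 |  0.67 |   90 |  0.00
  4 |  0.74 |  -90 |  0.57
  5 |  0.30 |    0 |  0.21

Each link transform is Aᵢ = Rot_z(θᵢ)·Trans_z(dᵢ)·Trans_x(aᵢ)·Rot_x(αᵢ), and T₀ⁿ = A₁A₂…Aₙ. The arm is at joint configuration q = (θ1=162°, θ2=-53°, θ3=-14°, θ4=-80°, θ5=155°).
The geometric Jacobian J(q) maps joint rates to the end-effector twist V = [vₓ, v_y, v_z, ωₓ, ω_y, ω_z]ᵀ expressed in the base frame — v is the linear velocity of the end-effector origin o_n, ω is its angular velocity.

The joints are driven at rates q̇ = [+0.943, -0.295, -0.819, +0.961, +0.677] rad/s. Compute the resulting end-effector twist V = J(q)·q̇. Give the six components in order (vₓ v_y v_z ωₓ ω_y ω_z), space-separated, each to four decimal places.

o_n = [-0.8169, -0.1810, -1.3266]
J₁: ẑ×o_n = [0.1810, -0.8169, 0.0000], ω = ẑ
J2: z=[0.3090, 0.9511, 0.0000] o=[-0.5231, 0.1700, 0.0000] → [-1.2617, 0.4100, 0.1710, 0.3090, 0.9511, 0.0000]
J3: z=[0.3090, 0.9511, 0.0000] o=[-0.7177, 0.2332, -0.2715] → [-1.0035, 0.3260, -0.0336, 0.3090, 0.9511, 0.0000]
J4: z=[0.8755, -0.2845, -0.3907] o=[-0.9667, 0.3141, -0.8883] → [-0.0687, 0.3253, -0.3908, 0.8755, -0.2845, -0.3907]
J5: z=[-0.3123, 0.2841, -0.9065] o=[-0.7406, -0.5256, -1.2293] → [0.2848, 0.0387, -0.0860, -0.3123, 0.2841, -0.9065]
V = J·q̇ = [1.4914, -0.8195, -0.4566, 0.2856, -1.1405, -0.0462]

1.4914 -0.8195 -0.4566 0.2856 -1.1405 -0.0462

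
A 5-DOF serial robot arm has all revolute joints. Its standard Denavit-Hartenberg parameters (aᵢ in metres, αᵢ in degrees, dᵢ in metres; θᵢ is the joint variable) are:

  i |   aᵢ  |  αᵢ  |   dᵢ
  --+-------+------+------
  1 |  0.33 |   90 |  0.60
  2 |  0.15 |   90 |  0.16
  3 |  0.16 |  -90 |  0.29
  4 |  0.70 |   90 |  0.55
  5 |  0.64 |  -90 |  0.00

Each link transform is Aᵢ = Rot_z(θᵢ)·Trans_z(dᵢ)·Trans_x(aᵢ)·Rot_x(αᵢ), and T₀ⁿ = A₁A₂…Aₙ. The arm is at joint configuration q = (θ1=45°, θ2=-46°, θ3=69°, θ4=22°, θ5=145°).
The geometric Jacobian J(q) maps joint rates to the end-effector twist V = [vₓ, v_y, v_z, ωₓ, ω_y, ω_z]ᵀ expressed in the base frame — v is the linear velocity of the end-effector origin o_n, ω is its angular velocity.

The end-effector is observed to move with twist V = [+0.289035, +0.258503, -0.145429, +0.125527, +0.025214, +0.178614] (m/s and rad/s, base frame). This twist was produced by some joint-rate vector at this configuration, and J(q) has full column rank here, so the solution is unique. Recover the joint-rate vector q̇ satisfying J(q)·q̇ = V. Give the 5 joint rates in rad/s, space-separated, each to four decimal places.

0.6480 0.1760 0.1270 -0.4220 0.1320

o_n = [0.3880, -0.7294, 0.8690]
J₁: ẑ×o_n = [0.7294, 0.3880, -0.0000], ω = ẑ
J2: z=[0.7071, -0.7071, 0.0000] o=[0.2333, 0.2333, 0.6000] → [-0.1902, -0.1902, -0.5714, 0.7071, -0.7071, 0.0000]
J3: z=[-0.5087, -0.5087, -0.6947] o=[0.4202, 0.1939, 0.4921] → [-0.8331, 0.2140, 0.4533, -0.5087, -0.5087, -0.6947]
J4: z=[-0.2052, -0.7120, 0.6716] o=[0.4064, -0.0311, 0.2494] → [0.0278, 0.1148, 0.1302, -0.2052, -0.7120, 0.6716]
J5: z=[-0.1584, -0.6530, -0.7406] o=[0.9697, -0.6035, 0.6336] → [-0.2470, 0.4681, -0.3599, -0.1584, -0.6530, -0.7406]
q̇ = J⁺·V = [0.6480, 0.1760, 0.1270, -0.4220, 0.1320]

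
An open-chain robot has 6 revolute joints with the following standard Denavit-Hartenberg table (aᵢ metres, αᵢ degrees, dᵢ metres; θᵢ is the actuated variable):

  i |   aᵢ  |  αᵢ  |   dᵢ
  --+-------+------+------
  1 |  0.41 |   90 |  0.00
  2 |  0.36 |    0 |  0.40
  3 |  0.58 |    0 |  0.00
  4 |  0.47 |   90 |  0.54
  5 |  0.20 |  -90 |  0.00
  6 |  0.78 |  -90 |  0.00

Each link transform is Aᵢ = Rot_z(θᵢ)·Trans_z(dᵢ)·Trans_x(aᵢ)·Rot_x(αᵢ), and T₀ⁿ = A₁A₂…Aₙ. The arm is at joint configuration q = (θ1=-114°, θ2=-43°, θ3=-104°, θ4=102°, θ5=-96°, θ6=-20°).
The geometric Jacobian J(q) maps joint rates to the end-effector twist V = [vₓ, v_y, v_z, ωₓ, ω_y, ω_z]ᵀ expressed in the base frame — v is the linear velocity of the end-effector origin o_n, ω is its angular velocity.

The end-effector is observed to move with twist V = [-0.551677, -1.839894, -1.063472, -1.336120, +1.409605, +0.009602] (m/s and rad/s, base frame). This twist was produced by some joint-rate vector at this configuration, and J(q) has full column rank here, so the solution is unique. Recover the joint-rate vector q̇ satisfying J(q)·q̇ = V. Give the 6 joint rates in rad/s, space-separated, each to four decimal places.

o_n = [-0.1175, -0.2340, -1.0134]
J₁: ẑ×o_n = [0.2340, -0.1175, 0.0000], ω = ẑ
J2: z=[-0.9135, 0.4067, 0.0000] o=[-0.1668, -0.3746, 0.0000] → [-0.4122, -0.9258, -0.1484, -0.9135, 0.4067, 0.0000]
J3: z=[-0.9135, 0.4067, 0.0000] o=[-0.6393, -0.4524, -0.2455] → [-0.3123, -0.7015, -0.4117, -0.9135, 0.4067, 0.0000]
J4: z=[-0.9135, 0.4067, 0.0000] o=[-0.4414, -0.0080, -0.5614] → [-0.1839, -0.4129, 0.0747, -0.9135, 0.4067, 0.0000]
J5: z=[0.2876, 0.6460, -0.7071] o=[-1.0699, -0.0920, -0.8938] → [-0.1778, -0.6390, -0.6561, 0.2876, 0.6460, -0.7071]
J6: z=[-0.1905, -0.6850, -0.7032] o=[-0.8822, -0.1594, -0.8790] → [0.0396, -0.5634, 0.5380, -0.1905, -0.6850, -0.7032]
q̇ = J⁺·V = [0.6470, 0.3660, 0.8910, 0.5290, 0.9770, -0.0760]

0.6470 0.3660 0.8910 0.5290 0.9770 -0.0760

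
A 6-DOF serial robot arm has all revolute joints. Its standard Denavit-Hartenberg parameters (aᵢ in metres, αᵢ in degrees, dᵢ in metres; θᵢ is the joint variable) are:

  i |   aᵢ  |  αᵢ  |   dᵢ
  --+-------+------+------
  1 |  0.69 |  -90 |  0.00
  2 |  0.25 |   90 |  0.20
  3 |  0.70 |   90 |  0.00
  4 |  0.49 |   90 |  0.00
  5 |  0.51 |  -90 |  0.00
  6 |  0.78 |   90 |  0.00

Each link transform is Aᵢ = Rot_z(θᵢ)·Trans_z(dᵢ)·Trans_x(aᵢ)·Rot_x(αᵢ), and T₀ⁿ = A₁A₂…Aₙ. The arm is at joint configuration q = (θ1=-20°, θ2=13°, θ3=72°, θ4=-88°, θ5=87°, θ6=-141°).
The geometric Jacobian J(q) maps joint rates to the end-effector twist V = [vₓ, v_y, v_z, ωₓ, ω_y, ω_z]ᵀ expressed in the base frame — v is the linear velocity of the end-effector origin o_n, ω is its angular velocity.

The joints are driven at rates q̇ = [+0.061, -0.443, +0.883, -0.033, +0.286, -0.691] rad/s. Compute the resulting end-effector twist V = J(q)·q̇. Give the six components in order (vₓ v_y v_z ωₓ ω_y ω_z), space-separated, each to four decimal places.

0.0004 0.5508 0.1621 -0.3249 -0.5954 0.2727

o_n = [0.9038, 0.1446, -0.5404]
J₁: ẑ×o_n = [-0.1446, 0.9038, 0.0000], ω = ẑ
J2: z=[0.3420, 0.9397, 0.0000] o=[0.6484, -0.2360, 0.0000] → [-0.5078, 0.1848, -0.1099, 0.3420, 0.9397, 0.0000]
J3: z=[0.2114, -0.0769, 0.9744] o=[0.9457, -0.1314, -0.0562] → [-0.2316, 0.0615, 0.0551, 0.2114, -0.0769, 0.9744]
J4: z=[0.7651, -0.6073, -0.2139] o=[1.3714, 0.4221, -0.1049] → [0.2051, 0.4332, -0.4964, 0.7651, -0.6073, -0.2139]
J5: z=[-0.6152, -0.7876, 0.0355] o=[1.2783, 0.4733, -0.5832] → [-0.0221, 0.0131, -0.0927, -0.6152, -0.7876, 0.0355]
J6: z=[0.2298, -0.1361, 0.9637] o=[1.6629, 0.1668, -0.7183] → [-0.0028, -0.7724, -0.1085, 0.2298, -0.1361, 0.9637]
V = J·q̇ = [0.0004, 0.5508, 0.1621, -0.3249, -0.5954, 0.2727]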